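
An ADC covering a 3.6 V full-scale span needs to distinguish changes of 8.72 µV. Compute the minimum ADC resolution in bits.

19 bits

Number of steps required ≥ 3.6 V / 8.72 µV = 412844.04.
Need 2^N ≥ 412844.04; 2^18 = 262144, 2^19 = 524288.
Minimum N = 19.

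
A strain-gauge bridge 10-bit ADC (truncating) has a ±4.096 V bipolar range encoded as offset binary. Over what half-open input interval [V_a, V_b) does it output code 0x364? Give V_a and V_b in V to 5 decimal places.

[2.84800 V, 2.85600 V)

LSB = 8.192/2^10 = 8.000 mV.
Code 0x364 = 868 decimal.
V_a = V_low + 868·LSB = 2.848 V; V_b = V_low + 869·LSB = 2.856 V.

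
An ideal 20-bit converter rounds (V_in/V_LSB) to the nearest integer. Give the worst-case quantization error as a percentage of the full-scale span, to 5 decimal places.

0.00005 %

Rounding → worst-case error = ½ LSB = V_FS/2^21, so 100/2097152 = 4.76837e-05 % of full scale.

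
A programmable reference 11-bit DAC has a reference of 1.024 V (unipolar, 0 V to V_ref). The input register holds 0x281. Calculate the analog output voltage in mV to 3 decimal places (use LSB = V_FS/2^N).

320.500 mV

LSB = 1.024 V / 2^11 = 0.500 mV.
Code 0x281 = 641 decimal.
V_out = 0 + 641 × 0.0005 V = 0.3205 V.
= 320.500 mV.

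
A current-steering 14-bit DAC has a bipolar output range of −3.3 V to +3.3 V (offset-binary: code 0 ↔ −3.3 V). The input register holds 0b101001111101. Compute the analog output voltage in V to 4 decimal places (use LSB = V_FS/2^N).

-2.2184 V

LSB = 6.6 V / 2^14 = 402.83 µV.
Code 0b101001111101 = 2685 decimal.
V_out = (−3.3) + 2685 × 0.000402832 V = -2.2184 V.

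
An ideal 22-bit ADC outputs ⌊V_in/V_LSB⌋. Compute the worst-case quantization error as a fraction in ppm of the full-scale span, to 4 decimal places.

0.2384 ppm

Truncating → worst-case error = 1 LSB = V_FS/2^22, so 1e+06/4194304 = 0.238419 ppm of full scale.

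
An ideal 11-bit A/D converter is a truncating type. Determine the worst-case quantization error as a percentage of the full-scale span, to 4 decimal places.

Truncating → worst-case error = 1 LSB = V_FS/2^11, so 100/2048 = 0.0488281 % of full scale.

0.0488 %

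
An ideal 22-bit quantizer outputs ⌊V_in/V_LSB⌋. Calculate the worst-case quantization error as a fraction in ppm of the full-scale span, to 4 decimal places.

Truncating → worst-case error = 1 LSB = V_FS/2^22, so 1e+06/4194304 = 0.238419 ppm of full scale.

0.2384 ppm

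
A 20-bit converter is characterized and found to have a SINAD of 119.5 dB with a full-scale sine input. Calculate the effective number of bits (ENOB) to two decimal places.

ENOB = (SINAD − 1.76) / 6.02 = (119.5 − 1.76)/6.02 = 19.558.

19.56 bits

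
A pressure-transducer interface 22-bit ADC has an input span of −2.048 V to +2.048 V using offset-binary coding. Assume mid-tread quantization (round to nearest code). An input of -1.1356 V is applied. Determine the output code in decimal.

Full-scale span = 4.096 V; LSB = 4.096/2^22 = 0.98 µV.
(-1.1356 − (−2.048)) / 9.76563e-07 = 934297.600 LSBs.
round(934297.600) = 934298.

code 934298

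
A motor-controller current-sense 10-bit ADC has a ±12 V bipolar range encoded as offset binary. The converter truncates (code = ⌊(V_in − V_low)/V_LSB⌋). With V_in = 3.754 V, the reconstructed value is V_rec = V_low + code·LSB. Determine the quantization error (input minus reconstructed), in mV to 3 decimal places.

4.000 mV

LSB = 24/2^10 = 23.438 mV.
(3.754 − (−12))/0.0234375 = 672.1707; ⌊·⌋ gives code 672.
Code 672 maps back to (−12) + 672×0.0234375 V = 3.75 V.
Error = 3.754 − 3.75 = 0.004 V = 4.000 mV.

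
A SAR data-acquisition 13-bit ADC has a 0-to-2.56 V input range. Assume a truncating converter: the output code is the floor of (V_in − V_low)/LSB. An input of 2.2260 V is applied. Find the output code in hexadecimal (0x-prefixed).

With 8192 levels over 2.56 V, one step is 312.50 µV.
(2.2260 − 0) / 0.0003125 = 7123.200 LSBs.
⌊·⌋(7123.200) = 7123.
In hexadecimal (0x-prefixed): 0x1BD3.

code 0x1BD3 (decimal 7123)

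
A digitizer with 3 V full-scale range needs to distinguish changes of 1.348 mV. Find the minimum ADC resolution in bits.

12 bits

Number of steps required ≥ 3 V / 1.348 mV = 2225.52.
Need 2^N ≥ 2225.52; 2^11 = 2048, 2^12 = 4096.
Minimum N = 12.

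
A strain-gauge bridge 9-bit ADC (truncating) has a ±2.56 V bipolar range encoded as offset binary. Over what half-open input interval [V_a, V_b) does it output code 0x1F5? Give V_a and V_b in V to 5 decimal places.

LSB = 5.12/2^9 = 10.000 mV.
Code 0x1F5 = 501 decimal.
V_a = V_low + 501·LSB = 2.45 V; V_b = V_low + 502·LSB = 2.46 V.

[2.45000 V, 2.46000 V)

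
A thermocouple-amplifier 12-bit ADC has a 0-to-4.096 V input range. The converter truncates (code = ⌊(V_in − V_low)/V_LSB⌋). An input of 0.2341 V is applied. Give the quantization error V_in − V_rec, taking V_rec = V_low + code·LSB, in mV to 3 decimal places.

0.100 mV

Step size: 4.096 V ÷ 2^12 = 1.000 mV.
Scaled input = 234.1000 LSBs, so code = 234.
Code 234 maps back to 0 + 234×0.001 V = 0.234 V.
Difference: 0.0001 V → 0.100 mV.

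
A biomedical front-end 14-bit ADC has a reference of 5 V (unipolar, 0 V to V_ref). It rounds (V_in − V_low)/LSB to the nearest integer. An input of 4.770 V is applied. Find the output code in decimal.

LSB = 5 V / 16384 = 305.18 µV.
(4.770 − 0) / 0.000305176 = 15630.336 LSBs.
Round → code 15630.

code 15630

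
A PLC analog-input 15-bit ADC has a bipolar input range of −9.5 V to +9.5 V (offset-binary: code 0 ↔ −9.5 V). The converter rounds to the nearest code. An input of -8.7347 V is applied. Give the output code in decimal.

LSB = 19 V / 32768 = 0.580 mV.
Input sits at 1319.861 steps above V_low.
round(1319.861) = 1320.

code 1320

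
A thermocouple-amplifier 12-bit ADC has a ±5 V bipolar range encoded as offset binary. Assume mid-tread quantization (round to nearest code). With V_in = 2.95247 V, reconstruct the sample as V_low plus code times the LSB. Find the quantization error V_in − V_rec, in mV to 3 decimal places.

One LSB is 10 V / 4096 = 2.441 mV.
(2.95247 − (−5))/0.00244141 = 3257.3317; round gives code 3257.
V_rec = (−5) + 3257·0.00244141 = 2.9516602 V.
Error = 2.95247 − 2.9516602 = 0.000809844 V = 0.810 mV.

0.810 mV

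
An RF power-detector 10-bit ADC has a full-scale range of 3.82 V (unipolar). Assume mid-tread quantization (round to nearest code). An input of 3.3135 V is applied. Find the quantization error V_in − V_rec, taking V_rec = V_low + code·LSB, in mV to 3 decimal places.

LSB = 3.82/2^10 = 3.730 mV.
Scaled input = 888.2262 LSBs, so code = 888.
Reconstructed: 3.3126562 V.
Error = 3.3135 − 3.3126562 = 0.00084375 V = 0.844 mV.

0.844 mV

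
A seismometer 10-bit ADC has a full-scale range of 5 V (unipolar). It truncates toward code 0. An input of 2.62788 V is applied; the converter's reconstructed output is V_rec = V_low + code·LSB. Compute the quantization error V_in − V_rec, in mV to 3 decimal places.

0.927 mV

LSB = 5/2^10 = 4.883 mV.
(V_in − V_low)/LSB = (2.62788 − 0)/0.00488281 = 538.1898 → code 538 (floor).
Code 538 maps back to 0 + 538×0.00488281 V = 2.6269531 V.
Difference: 0.000926875 V → 0.927 mV.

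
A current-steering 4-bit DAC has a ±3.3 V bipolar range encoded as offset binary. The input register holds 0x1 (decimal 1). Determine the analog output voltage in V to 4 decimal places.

-2.8875 V

LSB = 6.6 V / 2^4 = 412.500 mV.
Code 0x1 = 1 decimal.
V_out = (−3.3) + 1 × 0.4125 V = -2.8875 V.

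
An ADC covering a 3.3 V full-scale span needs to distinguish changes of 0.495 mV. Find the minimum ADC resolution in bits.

Number of steps required ≥ 3.3 V / 0.495 mV = 6666.67.
Need 2^N ≥ 6666.67; 2^12 = 4096, 2^13 = 8192.
Minimum N = 13.

13 bits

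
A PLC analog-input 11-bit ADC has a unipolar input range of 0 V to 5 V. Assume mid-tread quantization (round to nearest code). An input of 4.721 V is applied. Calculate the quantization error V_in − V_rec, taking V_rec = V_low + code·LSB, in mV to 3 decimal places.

-0.680 mV

One LSB is 5 V / 2048 = 2.441 mV.
Scaled input = 1933.7216 LSBs, so code = 1934.
Code 1934 maps back to 0 + 1934×0.00244141 V = 4.7216797 V.
V_in − V_rec = -0.000679687 V = -0.680 mV.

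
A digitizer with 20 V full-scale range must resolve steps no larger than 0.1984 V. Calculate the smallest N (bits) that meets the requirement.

Number of steps required ≥ 20 V / 0.1984 V = 100.81.
Need 2^N ≥ 100.81; 2^6 = 64, 2^7 = 128.
Minimum N = 7.

7 bits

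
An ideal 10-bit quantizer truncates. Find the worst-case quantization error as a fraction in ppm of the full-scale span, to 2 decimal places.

Truncating → worst-case error = 1 LSB = V_FS/2^10, so 1e+06/1024 = 976.562 ppm of full scale.

976.56 ppm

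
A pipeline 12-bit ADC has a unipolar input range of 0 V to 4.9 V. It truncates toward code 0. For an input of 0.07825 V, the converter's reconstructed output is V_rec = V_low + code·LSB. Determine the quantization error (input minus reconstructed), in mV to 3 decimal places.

LSB = 4.9/2^12 = 1.196 mV.
Scaled input = 65.4106 LSBs, so code = 65.
Reconstructed: 0.077758789 V.
V_in − V_rec = 0.000491211 V = 0.491 mV.

0.491 mV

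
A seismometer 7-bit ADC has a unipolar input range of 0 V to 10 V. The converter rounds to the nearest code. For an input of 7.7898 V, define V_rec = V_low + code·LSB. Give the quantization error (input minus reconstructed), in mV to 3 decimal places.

-22.700 mV

Step size: 10 V ÷ 2^7 = 78.125 mV.
(V_in − V_low)/LSB = (7.7898 − 0)/0.078125 = 99.7094 → code 100 (round).
Reconstructed: 7.8125 V.
Error = 7.7898 − 7.8125 = -0.0227 V = -22.700 mV.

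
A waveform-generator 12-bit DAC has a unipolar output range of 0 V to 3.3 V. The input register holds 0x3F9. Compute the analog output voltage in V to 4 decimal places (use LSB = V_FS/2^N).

0.8194 V

LSB = 3.3 V / 2^12 = 0.806 mV.
Code 0x3F9 = 1017 decimal.
V_out = 0 + 1017 × 0.000805664 V = 0.81936 V.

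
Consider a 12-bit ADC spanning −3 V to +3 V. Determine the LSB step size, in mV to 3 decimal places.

1.465 mV

Full-scale span = 6 V.
LSB = 6 / 2^12 = 6 / 4096 = 0.00146484 V = 1.465 mV.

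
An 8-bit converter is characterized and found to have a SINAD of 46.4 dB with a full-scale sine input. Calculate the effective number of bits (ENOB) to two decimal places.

ENOB = (SINAD − 1.76) / 6.02 = (46.4 − 1.76)/6.02 = 7.415.

7.42 bits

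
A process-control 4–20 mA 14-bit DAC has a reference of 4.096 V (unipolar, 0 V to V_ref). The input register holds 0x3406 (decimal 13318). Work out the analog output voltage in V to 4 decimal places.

3.3295 V

LSB = 4.096 V / 2^14 = 250.00 µV.
Code 0x3406 = 13318 decimal.
V_out = 0 + 13318 × 0.00025 V = 3.3295 V.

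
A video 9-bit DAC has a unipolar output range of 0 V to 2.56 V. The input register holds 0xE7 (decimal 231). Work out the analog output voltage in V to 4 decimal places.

1.1550 V

LSB = 2.56 V / 2^9 = 5.000 mV.
Code 0xE7 = 231 decimal.
V_out = 0 + 231 × 0.005 V = 1.155 V.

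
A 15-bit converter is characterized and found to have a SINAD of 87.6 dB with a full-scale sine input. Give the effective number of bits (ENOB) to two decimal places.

14.26 bits

ENOB = (SINAD − 1.76) / 6.02 = (87.6 − 1.76)/6.02 = 14.259.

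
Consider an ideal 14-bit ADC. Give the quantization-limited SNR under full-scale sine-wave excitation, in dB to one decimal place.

86.0 dB

SNR ≈ 6.02·N + 1.76 dB = 6.02·14 + 1.76 = 86.04 dB.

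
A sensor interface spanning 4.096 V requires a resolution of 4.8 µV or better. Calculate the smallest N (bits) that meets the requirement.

Number of steps required ≥ 4.096 V / 4.8 µV = 853333.33.
Need 2^N ≥ 853333.33; 2^19 = 524288, 2^20 = 1048576.
Minimum N = 20.

20 bits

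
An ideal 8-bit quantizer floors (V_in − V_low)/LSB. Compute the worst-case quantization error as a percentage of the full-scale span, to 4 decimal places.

Truncating → worst-case error = 1 LSB = V_FS/2^8, so 100/256 = 0.390625 % of full scale.

0.3906 %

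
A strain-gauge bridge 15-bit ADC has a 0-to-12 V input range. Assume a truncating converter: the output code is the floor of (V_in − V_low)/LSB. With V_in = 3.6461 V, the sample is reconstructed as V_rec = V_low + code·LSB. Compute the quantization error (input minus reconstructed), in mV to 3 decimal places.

0.104 mV

LSB = 12/2^15 = 366.21 µV.
(V_in − V_low)/LSB = (3.6461 − 0)/0.000366211 = 9956.2837 → code 9956 (floor).
Reconstructed: 3.6459961 V.
Error = 3.6461 − 3.6459961 = 0.000103906 V = 0.104 mV.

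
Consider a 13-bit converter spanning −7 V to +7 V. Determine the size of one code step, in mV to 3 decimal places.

Full-scale span = 14 V.
LSB = 14 / 2^13 = 14 / 8192 = 0.00170898 V = 1.709 mV.

1.709 mV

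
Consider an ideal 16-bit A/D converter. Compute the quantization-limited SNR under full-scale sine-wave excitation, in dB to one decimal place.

98.1 dB

SNR ≈ 6.02·N + 1.76 dB = 6.02·16 + 1.76 = 98.08 dB.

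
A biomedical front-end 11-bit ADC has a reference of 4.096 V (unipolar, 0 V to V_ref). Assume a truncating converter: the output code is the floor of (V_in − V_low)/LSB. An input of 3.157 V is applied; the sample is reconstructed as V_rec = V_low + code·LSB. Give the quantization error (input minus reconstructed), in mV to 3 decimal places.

1.000 mV

One LSB is 4.096 V / 2048 = 2.000 mV.
(V_in − V_low)/LSB = (3.157 − 0)/0.002 = 1578.5000 → code 1578 (floor).
V_rec = 0 + 1578·0.002 = 3.156 V.
Error = 3.157 − 3.156 = 0.001 V = 1.000 mV.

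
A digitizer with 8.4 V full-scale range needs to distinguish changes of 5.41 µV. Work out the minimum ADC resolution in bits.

21 bits

Number of steps required ≥ 8.4 V / 5.41 µV = 1552680.22.
Need 2^N ≥ 1552680.22; 2^20 = 1048576, 2^21 = 2097152.
Minimum N = 21.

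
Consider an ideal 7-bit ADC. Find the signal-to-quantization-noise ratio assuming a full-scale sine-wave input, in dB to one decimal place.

43.9 dB

SNR ≈ 6.02·N + 1.76 dB = 6.02·7 + 1.76 = 43.90 dB.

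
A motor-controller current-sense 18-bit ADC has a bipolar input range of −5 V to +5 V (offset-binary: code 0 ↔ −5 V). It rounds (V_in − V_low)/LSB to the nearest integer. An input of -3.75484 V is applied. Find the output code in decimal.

code 32641

LSB = 10 V / 262144 = 38.15 µV.
(-3.75484 − (−5)) / 3.8147e-05 = 32641.122 LSBs.
Round → code 32641.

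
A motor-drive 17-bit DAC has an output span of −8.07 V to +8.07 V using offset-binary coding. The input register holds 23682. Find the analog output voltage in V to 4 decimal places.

LSB = 16.14 V / 2^17 = 123.14 µV.
V_out = (−8.07) + 23682 × 0.000123138 V = -5.15384 V.

-5.1538 V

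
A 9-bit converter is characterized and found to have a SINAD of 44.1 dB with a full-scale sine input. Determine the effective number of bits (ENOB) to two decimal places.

ENOB = (SINAD − 1.76) / 6.02 = (44.1 − 1.76)/6.02 = 7.033.

7.03 bits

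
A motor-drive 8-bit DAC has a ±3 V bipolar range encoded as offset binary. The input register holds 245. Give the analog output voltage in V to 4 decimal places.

2.7422 V

LSB = 6 V / 2^8 = 23.438 mV.
V_out = (−3) + 245 × 0.0234375 V = 2.74219 V.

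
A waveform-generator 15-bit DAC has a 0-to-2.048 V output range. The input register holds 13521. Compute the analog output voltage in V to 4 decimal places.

0.8451 V

LSB = 2.048 V / 2^15 = 62.50 µV.
V_out = 0 + 13521 × 6.25e-05 V = 0.845063 V.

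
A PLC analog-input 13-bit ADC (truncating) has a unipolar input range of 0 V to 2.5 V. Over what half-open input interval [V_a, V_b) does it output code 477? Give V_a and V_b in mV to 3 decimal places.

[145.569 mV, 145.874 mV)

LSB = 2.5/2^13 = 305.18 µV.
V_a = V_low + 477·LSB = 0.145569 V; V_b = V_low + 478·LSB = 0.145874 V.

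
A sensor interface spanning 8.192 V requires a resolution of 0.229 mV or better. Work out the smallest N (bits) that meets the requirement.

16 bits

Number of steps required ≥ 8.192 V / 0.229 mV = 35772.93.
Need 2^N ≥ 35772.93; 2^15 = 32768, 2^16 = 65536.
Minimum N = 16.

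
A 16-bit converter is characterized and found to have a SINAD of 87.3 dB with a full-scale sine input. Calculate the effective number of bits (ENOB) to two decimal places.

14.21 bits

ENOB = (SINAD − 1.76) / 6.02 = (87.3 − 1.76)/6.02 = 14.209.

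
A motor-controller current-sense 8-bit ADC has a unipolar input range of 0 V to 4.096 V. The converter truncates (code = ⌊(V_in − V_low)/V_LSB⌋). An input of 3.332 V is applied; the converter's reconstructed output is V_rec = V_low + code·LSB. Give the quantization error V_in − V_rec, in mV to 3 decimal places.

4.000 mV

Step size: 4.096 V ÷ 2^8 = 16.000 mV.
(V_in − V_low)/LSB = (3.332 − 0)/0.016 = 208.2500 → code 208 (floor).
Code 208 maps back to 0 + 208×0.016 V = 3.328 V.
V_in − V_rec = 0.004 V = 4.000 mV.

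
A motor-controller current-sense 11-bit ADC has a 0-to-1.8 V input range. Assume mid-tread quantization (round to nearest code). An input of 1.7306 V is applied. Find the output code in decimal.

Full-scale span = 1.8 V; LSB = 1.8/2^11 = 0.879 mV.
(1.7306 − 0) / 0.000878906 = 1969.038 LSBs.
round(1969.038) = 1969.

code 1969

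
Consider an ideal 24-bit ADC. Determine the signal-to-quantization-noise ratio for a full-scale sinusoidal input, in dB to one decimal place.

SNR ≈ 6.02·N + 1.76 dB = 6.02·24 + 1.76 = 146.24 dB.

146.2 dB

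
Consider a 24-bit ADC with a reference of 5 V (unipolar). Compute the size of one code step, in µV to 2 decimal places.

Full-scale span = 5 V.
LSB = 5 / 2^24 = 5 / 16777216 = 2.98023e-07 V = 0.30 µV.

0.30 µV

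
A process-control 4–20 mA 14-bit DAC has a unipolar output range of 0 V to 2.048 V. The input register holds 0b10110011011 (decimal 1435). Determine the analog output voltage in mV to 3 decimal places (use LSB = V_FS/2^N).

179.375 mV

LSB = 2.048 V / 2^14 = 125.00 µV.
Code 0b10110011011 = 1435 decimal.
V_out = 0 + 1435 × 0.000125 V = 0.179375 V.
= 179.375 mV.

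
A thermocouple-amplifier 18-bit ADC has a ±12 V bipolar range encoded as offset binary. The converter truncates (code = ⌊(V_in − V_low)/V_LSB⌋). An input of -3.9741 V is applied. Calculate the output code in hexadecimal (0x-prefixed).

LSB = 24 V / 262144 = 91.55 µV.
(-3.9741 − (−12)) / 9.15527e-05 = 87664.230 LSBs.
Floor → code 87664.
In hexadecimal (0x-prefixed): 0x15670.

code 0x15670 (decimal 87664)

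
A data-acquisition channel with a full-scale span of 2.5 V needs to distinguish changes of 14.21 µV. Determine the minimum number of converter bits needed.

Number of steps required ≥ 2.5 V / 14.21 µV = 175932.44.
Need 2^N ≥ 175932.44; 2^17 = 131072, 2^18 = 262144.
Minimum N = 18.

18 bits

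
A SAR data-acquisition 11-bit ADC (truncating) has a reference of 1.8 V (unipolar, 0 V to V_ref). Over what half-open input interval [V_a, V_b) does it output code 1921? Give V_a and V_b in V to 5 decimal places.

[1.68838 V, 1.68926 V)

LSB = 1.8/2^11 = 0.879 mV.
V_a = V_low + 1921·LSB = 1.68838 V; V_b = V_low + 1922·LSB = 1.68926 V.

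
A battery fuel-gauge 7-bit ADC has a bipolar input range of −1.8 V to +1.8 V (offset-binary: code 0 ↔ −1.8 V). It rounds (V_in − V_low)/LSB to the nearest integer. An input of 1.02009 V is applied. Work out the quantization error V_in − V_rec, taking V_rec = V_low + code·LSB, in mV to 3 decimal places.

7.590 mV

LSB = 3.6/2^7 = 28.125 mV.
(V_in − V_low)/LSB = (1.02009 − (−1.8))/0.028125 = 100.2699 → code 100 (round).
V_rec = (−1.8) + 100·0.028125 = 1.0125 V.
Difference: 0.00759 V → 7.590 mV.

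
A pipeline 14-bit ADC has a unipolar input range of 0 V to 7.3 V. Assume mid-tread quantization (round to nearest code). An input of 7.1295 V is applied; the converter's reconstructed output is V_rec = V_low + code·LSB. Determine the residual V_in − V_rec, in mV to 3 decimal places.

0.148 mV

One LSB is 7.3 V / 16384 = 445.56 µV.
Scaled input = 16001.3326 LSBs, so code = 16001.
V_rec = 0 + 16001·0.000445557 = 7.1293518 V.
Difference: 0.000148193 V → 0.148 mV.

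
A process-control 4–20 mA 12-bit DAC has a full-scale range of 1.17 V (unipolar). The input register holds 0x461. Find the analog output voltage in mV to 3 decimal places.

LSB = 1.17 V / 2^12 = 285.64 µV.
Code 0x461 = 1121 decimal.
V_out = 0 + 1121 × 0.000285645 V = 0.320208 V.
= 320.208 mV.

320.208 mV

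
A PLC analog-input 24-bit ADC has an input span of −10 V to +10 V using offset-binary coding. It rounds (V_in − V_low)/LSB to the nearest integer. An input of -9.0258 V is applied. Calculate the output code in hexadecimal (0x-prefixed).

Full-scale span = 20 V; LSB = 20/2^24 = 1.19 µV.
Input sits at 817218.191 steps above V_low.
Round → code 817218.
In hexadecimal (0x-prefixed): 0xC7842.

code 0xC7842 (decimal 817218)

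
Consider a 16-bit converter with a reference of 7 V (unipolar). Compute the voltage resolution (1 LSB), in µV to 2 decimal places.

Full-scale span = 7 V.
LSB = 7 / 2^16 = 7 / 65536 = 0.000106812 V = 106.81 µV.

106.81 µV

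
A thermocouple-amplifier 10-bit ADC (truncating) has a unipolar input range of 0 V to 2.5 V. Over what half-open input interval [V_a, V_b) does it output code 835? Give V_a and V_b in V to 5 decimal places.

LSB = 2.5/2^10 = 2.441 mV.
V_a = V_low + 835·LSB = 2.03857 V; V_b = V_low + 836·LSB = 2.04102 V.

[2.03857 V, 2.04102 V)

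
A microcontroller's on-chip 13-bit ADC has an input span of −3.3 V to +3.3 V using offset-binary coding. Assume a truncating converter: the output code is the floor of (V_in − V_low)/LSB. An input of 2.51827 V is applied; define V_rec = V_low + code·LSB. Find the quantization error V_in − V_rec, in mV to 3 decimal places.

One LSB is 6.6 V / 8192 = 0.806 mV.
(2.51827 − (−3.3))/0.000805664 = 7221.7072; ⌊·⌋ gives code 7221.
V_rec = (−3.3) + 7221·0.000805664 = 2.5177002 V.
Error = 2.51827 − 2.5177002 = 0.000569805 V = 0.570 mV.

0.570 mV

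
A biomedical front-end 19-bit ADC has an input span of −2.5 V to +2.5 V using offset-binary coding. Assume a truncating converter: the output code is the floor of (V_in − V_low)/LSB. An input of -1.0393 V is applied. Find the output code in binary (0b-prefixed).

Full-scale span = 5 V; LSB = 5/2^19 = 9.54 µV.
(-1.0393 − (−2.5)) / 9.53674e-06 = 153165.496 LSBs.
Floor → code 153165.
In binary (0b-prefixed): 0b100101011001001101.

code 0b100101011001001101 (decimal 153165)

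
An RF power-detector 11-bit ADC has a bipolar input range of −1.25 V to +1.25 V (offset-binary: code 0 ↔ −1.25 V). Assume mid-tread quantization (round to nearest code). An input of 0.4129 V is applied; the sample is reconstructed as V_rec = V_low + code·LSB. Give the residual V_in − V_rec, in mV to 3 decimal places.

0.302 mV

Step size: 2.5 V ÷ 2^11 = 1.221 mV.
(0.4129 − (−1.25))/0.0012207 = 1362.2477; round gives code 1362.
Reconstructed: 0.41259766 V.
V_in − V_rec = 0.000302344 V = 0.302 mV.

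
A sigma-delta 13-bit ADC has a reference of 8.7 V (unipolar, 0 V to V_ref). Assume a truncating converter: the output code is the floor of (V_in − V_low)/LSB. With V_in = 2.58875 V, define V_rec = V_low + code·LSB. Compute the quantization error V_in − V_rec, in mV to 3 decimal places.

0.627 mV

LSB = 8.7/2^13 = 1.062 mV.
(2.58875 − 0)/0.00106201 = 2437.5908; ⌊·⌋ gives code 2437.
Code 2437 maps back to 0 + 2437×0.00106201 V = 2.5881226 V.
Error = 2.58875 − 2.5881226 = 0.000627441 V = 0.627 mV.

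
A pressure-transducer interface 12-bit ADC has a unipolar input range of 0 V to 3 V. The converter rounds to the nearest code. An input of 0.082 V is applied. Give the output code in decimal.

code 112

With 4096 levels over 3 V, one step is 0.732 mV.
Input sits at 111.957 steps above V_low.
round(111.957) = 112.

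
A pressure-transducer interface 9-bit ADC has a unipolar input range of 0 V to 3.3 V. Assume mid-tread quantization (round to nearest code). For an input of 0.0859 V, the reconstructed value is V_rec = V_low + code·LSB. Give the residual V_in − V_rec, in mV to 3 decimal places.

2.111 mV

Step size: 3.3 V ÷ 2^9 = 6.445 mV.
(0.0859 − 0)/0.00644531 = 13.3275; round gives code 13.
Reconstructed: 0.083789062 V.
Difference: 0.00211094 V → 2.111 mV.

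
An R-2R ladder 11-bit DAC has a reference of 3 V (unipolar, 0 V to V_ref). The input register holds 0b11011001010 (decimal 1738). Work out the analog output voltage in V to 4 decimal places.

2.5459 V

LSB = 3 V / 2^11 = 1.465 mV.
Code 0b11011001010 = 1738 decimal.
V_out = 0 + 1738 × 0.00146484 V = 2.5459 V.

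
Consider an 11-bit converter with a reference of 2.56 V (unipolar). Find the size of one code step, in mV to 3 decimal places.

Full-scale span = 2.56 V.
LSB = 2.56 / 2^11 = 2.56 / 2048 = 0.00125 V = 1.250 mV.

1.250 mV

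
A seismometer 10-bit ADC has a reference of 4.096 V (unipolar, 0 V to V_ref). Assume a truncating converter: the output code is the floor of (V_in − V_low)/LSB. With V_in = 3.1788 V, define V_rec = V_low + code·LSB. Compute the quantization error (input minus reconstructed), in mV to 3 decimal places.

Step size: 4.096 V ÷ 2^10 = 4.000 mV.
(V_in − V_low)/LSB = (3.1788 − 0)/0.004 = 794.7000 → code 794 (floor).
Code 794 maps back to 0 + 794×0.004 V = 3.176 V.
Difference: 0.0028 V → 2.800 mV.

2.800 mV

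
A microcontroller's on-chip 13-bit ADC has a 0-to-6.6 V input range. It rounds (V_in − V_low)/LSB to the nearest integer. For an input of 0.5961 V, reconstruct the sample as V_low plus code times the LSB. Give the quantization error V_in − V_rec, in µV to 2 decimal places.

One LSB is 6.6 V / 8192 = 0.806 mV.
(V_in − V_low)/LSB = (0.5961 − 0)/0.000805664 = 739.8865 → code 740 (round).
V_rec = 0 + 740·0.000805664 = 0.59619141 V.
Error = 0.5961 − 0.59619141 = -9.14063e-05 V = -91.41 µV.

-91.41 µV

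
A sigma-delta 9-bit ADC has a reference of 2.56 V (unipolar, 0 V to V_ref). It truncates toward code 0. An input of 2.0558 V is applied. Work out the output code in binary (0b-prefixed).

code 0b110011011 (decimal 411)

Full-scale span = 2.56 V; LSB = 2.56/2^9 = 5.000 mV.
(2.0558 − 0) / 0.005 = 411.160 LSBs.
So the output code is 411.
In binary (0b-prefixed): 0b110011011.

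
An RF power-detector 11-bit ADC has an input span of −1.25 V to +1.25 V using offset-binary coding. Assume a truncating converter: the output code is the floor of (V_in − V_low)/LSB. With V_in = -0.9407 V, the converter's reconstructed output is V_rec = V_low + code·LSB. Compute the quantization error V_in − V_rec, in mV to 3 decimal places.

Step size: 2.5 V ÷ 2^11 = 1.221 mV.
(-0.9407 − (−1.25))/0.0012207 = 253.3786; ⌊·⌋ gives code 253.
V_rec = (−1.25) + 253·0.0012207 = -0.94116211 V.
V_in − V_rec = 0.000462109 V = 0.462 mV.

0.462 mV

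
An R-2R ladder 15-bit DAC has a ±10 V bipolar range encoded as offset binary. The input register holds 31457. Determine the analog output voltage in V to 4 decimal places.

LSB = 20 V / 2^15 = 0.610 mV.
V_out = (−10) + 31457 × 0.000610352 V = 9.19983 V.

9.1998 V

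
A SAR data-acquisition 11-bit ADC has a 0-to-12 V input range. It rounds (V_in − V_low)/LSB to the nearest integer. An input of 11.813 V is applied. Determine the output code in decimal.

code 2016

With 2048 levels over 12 V, one step is 5.859 mV.
(11.813 − 0) / 0.00585938 = 2016.085 LSBs.
Round → code 2016.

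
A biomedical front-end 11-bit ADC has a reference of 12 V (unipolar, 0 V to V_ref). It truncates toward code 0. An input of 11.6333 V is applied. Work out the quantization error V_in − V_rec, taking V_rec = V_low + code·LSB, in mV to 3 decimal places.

Step size: 12 V ÷ 2^11 = 5.859 mV.
(V_in − V_low)/LSB = (11.6333 − 0)/0.00585938 = 1985.4165 → code 1985 (floor).
Reconstructed: 11.630859 V.
Difference: 0.00244063 V → 2.441 mV.

2.441 mV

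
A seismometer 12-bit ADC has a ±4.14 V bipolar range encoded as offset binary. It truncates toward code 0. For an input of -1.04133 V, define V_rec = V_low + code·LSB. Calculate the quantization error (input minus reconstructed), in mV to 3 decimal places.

1.756 mV

One LSB is 8.28 V / 4096 = 2.021 mV.
(-1.04133 − (−4.14))/0.00202148 = 1532.8686; ⌊·⌋ gives code 1532.
Code 1532 maps back to (−4.14) + 1532×0.00202148 V = -1.0430859 V.
V_in − V_rec = 0.00175594 V = 1.756 mV.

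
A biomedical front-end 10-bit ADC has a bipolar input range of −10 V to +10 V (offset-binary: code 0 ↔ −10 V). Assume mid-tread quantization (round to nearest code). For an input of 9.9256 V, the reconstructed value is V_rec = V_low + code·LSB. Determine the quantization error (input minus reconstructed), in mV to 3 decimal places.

One LSB is 20 V / 1024 = 19.531 mV.
(V_in − V_low)/LSB = (9.9256 − (−10))/0.0195312 = 1020.1907 → code 1020 (round).
Code 1020 maps back to (−10) + 1020×0.0195312 V = 9.921875 V.
Difference: 0.003725 V → 3.725 mV.

3.725 mV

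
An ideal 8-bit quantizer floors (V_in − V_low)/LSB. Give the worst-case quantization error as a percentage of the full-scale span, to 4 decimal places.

Truncating → worst-case error = 1 LSB = V_FS/2^8, so 100/256 = 0.390625 % of full scale.

0.3906 %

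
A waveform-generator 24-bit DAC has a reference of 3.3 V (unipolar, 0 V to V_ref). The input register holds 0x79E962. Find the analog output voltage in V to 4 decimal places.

LSB = 3.3 V / 2^24 = 0.20 µV.
Code 0x79E962 = 7989602 decimal.
V_out = 0 + 7989602 × 1.96695e-07 V = 1.57152 V.

1.5715 V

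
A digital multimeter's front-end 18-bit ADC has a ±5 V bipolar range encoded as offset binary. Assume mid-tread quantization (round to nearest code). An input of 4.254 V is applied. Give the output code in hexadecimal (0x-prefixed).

code 0x3B39C (decimal 242588)

Full-scale span = 10 V; LSB = 10/2^18 = 38.15 µV.
(4.254 − (−5)) / 3.8147e-05 = 242588.058 LSBs.
round(242588.058) = 242588.
In hexadecimal (0x-prefixed): 0x3B39C.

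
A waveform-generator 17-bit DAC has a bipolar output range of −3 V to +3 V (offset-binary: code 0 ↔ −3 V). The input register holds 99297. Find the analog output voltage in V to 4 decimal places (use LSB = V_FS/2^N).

1.5455 V

LSB = 6 V / 2^17 = 45.78 µV.
V_out = (−3) + 99297 × 4.57764e-05 V = 1.54546 V.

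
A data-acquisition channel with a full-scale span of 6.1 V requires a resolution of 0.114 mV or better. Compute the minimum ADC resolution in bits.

Number of steps required ≥ 6.1 V / 0.114 mV = 53508.77.
Need 2^N ≥ 53508.77; 2^15 = 32768, 2^16 = 65536.
Minimum N = 16.

16 bits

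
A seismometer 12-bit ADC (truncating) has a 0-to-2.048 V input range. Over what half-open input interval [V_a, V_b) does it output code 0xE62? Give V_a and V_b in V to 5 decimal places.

[1.84100 V, 1.84150 V)

LSB = 2.048/2^12 = 0.500 mV.
Code 0xE62 = 3682 decimal.
V_a = V_low + 3682·LSB = 1.841 V; V_b = V_low + 3683·LSB = 1.8415 V.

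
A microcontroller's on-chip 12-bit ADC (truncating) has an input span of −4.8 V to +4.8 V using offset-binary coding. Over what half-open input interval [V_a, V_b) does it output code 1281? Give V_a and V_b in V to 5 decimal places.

LSB = 9.6/2^12 = 2.344 mV.
V_a = V_low + 1281·LSB = -1.79766 V; V_b = V_low + 1282·LSB = -1.79531 V.

[-1.79766 V, -1.79531 V)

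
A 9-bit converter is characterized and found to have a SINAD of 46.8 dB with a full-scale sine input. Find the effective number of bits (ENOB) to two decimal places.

ENOB = (SINAD − 1.76) / 6.02 = (46.8 − 1.76)/6.02 = 7.482.

7.48 bits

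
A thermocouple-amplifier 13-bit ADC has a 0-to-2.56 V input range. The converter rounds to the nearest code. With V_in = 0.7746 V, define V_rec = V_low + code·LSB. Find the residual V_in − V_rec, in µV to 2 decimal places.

Step size: 2.56 V ÷ 2^13 = 312.50 µV.
(V_in − V_low)/LSB = (0.7746 − 0)/0.0003125 = 2478.7200 → code 2479 (round).
V_rec = 0 + 2479·0.0003125 = 0.7746875 V.
Difference: -8.75e-05 V → -87.50 µV.

-87.50 µV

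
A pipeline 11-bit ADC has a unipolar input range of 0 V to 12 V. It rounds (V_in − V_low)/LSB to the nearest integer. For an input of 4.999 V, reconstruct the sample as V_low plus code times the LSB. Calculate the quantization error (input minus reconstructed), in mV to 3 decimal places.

0.953 mV

LSB = 12/2^11 = 5.859 mV.
(V_in − V_low)/LSB = (4.999 − 0)/0.00585938 = 853.1627 → code 853 (round).
Code 853 maps back to 0 + 853×0.00585938 V = 4.9980469 V.
Difference: 0.000953125 V → 0.953 mV.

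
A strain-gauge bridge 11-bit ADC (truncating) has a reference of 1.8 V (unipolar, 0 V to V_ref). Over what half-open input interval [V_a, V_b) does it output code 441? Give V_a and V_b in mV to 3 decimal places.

LSB = 1.8/2^11 = 0.879 mV.
V_a = V_low + 441·LSB = 0.387598 V; V_b = V_low + 442·LSB = 0.388477 V.

[387.598 mV, 388.477 mV)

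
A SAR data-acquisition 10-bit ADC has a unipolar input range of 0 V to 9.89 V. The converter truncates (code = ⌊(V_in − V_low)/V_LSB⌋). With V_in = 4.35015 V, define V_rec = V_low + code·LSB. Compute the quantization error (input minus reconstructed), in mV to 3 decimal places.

One LSB is 9.89 V / 1024 = 9.658 mV.
(V_in − V_low)/LSB = (4.35015 − 0)/0.0096582 = 450.4099 → code 450 (floor).
Reconstructed: 4.3461914 V.
Difference: 0.00395859 V → 3.959 mV.

3.959 mV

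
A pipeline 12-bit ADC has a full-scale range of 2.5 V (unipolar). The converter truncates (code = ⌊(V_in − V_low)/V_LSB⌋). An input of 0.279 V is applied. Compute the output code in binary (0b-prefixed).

With 4096 levels over 2.5 V, one step is 0.610 mV.
(0.279 − 0) / 0.000610352 = 457.114 LSBs.
So the output code is 457.
In binary (0b-prefixed): 0b111001001.

code 0b111001001 (decimal 457)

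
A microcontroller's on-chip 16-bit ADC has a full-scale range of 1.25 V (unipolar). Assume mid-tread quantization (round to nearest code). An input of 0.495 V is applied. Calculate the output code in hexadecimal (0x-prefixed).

With 65536 levels over 1.25 V, one step is 19.07 µV.
(V_in − V_low)/LSB = (0.495 − 0) / 1.90735e-05 = 25952.256.
Round → code 25952.
In hexadecimal (0x-prefixed): 0x6560.

code 0x6560 (decimal 25952)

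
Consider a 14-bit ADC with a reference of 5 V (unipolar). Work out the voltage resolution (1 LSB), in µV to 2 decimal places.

Full-scale span = 5 V.
LSB = 5 / 2^14 = 5 / 16384 = 0.000305176 V = 305.18 µV.

305.18 µV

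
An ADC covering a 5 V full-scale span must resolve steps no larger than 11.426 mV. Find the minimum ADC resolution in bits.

Number of steps required ≥ 5 V / 11.426 mV = 437.60.
Need 2^N ≥ 437.60; 2^8 = 256, 2^9 = 512.
Minimum N = 9.

9 bits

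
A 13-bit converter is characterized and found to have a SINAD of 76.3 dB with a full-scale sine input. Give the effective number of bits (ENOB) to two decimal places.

12.38 bits

ENOB = (SINAD − 1.76) / 6.02 = (76.3 − 1.76)/6.02 = 12.382.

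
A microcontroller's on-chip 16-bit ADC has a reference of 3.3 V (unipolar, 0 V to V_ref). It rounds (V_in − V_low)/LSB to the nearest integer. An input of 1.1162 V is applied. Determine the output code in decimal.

Full-scale span = 3.3 V; LSB = 3.3/2^16 = 50.35 µV.
(V_in − V_low)/LSB = (1.1162 − 0) / 5.0354e-05 = 22167.056.
Round → code 22167.

code 22167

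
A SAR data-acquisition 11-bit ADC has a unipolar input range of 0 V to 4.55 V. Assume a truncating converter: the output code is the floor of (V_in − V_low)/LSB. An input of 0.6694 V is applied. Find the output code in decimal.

LSB = 4.55 V / 2048 = 2.222 mV.
Input sits at 301.304 steps above V_low.
⌊·⌋(301.304) = 301.

code 301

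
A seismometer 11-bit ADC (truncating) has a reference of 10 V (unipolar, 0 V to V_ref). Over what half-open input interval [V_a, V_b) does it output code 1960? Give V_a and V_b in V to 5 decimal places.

LSB = 10/2^11 = 4.883 mV.
V_a = V_low + 1960·LSB = 9.57031 V; V_b = V_low + 1961·LSB = 9.5752 V.

[9.57031 V, 9.57520 V)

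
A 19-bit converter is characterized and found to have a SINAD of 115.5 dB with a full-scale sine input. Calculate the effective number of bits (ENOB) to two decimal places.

ENOB = (SINAD − 1.76) / 6.02 = (115.5 − 1.76)/6.02 = 18.894.

18.89 bits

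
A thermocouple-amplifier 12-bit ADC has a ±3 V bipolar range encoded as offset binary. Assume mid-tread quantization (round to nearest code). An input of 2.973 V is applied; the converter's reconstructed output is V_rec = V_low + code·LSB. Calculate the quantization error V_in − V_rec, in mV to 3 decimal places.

LSB = 6/2^12 = 1.465 mV.
(2.973 − (−3))/0.00146484 = 4077.5680; round gives code 4078.
Code 4078 maps back to (−3) + 4078×0.00146484 V = 2.9736328 V.
Error = 2.973 − 2.9736328 = -0.000632813 V = -0.633 mV.

-0.633 mV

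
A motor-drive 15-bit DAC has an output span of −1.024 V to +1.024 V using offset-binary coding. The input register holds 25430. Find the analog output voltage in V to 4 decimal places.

0.5654 V

LSB = 2.048 V / 2^15 = 62.50 µV.
V_out = (−1.024) + 25430 × 6.25e-05 V = 0.565375 V.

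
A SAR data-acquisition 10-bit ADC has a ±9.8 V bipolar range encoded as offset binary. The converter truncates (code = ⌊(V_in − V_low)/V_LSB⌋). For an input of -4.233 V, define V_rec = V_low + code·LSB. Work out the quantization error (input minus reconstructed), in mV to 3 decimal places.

One LSB is 19.6 V / 1024 = 19.141 mV.
(-4.233 − (−9.8))/0.0191406 = 290.8473; ⌊·⌋ gives code 290.
V_rec = (−9.8) + 290·0.0191406 = -4.2492187 V.
Difference: 0.0162188 V → 16.219 mV.

16.219 mV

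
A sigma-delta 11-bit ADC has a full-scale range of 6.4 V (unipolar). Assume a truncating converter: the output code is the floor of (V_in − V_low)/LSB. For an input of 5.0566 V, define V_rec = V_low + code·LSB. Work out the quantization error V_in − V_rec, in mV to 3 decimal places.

0.350 mV

LSB = 6.4/2^11 = 3.125 mV.
(5.0566 − 0)/0.003125 = 1618.1120; ⌊·⌋ gives code 1618.
Code 1618 maps back to 0 + 1618×0.003125 V = 5.05625 V.
Error = 5.0566 − 5.05625 = 0.00035 V = 0.350 mV.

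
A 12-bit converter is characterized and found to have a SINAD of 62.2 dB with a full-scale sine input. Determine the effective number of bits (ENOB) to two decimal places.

ENOB = (SINAD − 1.76) / 6.02 = (62.2 − 1.76)/6.02 = 10.040.

10.04 bits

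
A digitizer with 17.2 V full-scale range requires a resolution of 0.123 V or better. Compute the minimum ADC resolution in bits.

Number of steps required ≥ 17.2 V / 0.123 V = 139.84.
Need 2^N ≥ 139.84; 2^7 = 128, 2^8 = 256.
Minimum N = 8.

8 bits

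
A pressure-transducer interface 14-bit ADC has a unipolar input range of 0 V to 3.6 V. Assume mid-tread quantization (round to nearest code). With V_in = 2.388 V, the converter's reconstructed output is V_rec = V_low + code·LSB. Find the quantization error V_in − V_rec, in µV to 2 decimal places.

Step size: 3.6 V ÷ 2^14 = 219.73 µV.
(2.388 − 0)/0.000219727 = 10868.0533; round gives code 10868.
V_rec = 0 + 10868·0.000219727 = 2.3879883 V.
Difference: 1.17188e-05 V → 11.72 µV.

11.72 µV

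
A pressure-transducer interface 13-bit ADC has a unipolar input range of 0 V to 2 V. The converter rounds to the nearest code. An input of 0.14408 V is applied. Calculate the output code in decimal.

code 590

With 8192 levels over 2 V, one step is 244.14 µV.
(V_in − V_low)/LSB = (0.14408 − 0) / 0.000244141 = 590.152.
Round → code 590.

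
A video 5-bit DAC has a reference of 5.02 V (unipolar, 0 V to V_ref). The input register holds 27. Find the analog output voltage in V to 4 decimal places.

LSB = 5.02 V / 2^5 = 156.875 mV.
V_out = 0 + 27 × 0.156875 V = 4.23562 V.

4.2356 V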